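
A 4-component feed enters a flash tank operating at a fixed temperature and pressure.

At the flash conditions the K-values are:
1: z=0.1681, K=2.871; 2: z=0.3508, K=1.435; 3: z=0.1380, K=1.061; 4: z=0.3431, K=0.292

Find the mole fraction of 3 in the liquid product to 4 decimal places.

x_3 = 0.1350

Material balance + equilibrium reduce to Σ zᵢ(Kᵢ−1)/(1+V/F(Kᵢ−1)) = 0.
Check two-phase: ΣzᵢKᵢ = 1.2326 > 1 and Σzᵢ/Kᵢ = 1.6081 > 1, so g(0) = 0.2326 > 0 and g(1) = -0.6081 < 0.
Iterate (Newton) starting at V/F = 0.56:
  V/F = 0.5600: g = -0.11806, g' = -0.6559 → V/F = 0.3800
  V/F = 0.3800: g = -0.00933, g' = -0.5723 → V/F = 0.3637
Converged at V/F = 0.3637.
Compositions from xᵢ = zᵢ/(1+V/F(Kᵢ−1)), yᵢ = Kᵢxᵢ:
  1: x = 0.1000, y = 0.2872
  2: x = 0.3029, y = 0.4346
  3: x = 0.1350, y = 0.1432
  4: x = 0.4621, y = 0.1349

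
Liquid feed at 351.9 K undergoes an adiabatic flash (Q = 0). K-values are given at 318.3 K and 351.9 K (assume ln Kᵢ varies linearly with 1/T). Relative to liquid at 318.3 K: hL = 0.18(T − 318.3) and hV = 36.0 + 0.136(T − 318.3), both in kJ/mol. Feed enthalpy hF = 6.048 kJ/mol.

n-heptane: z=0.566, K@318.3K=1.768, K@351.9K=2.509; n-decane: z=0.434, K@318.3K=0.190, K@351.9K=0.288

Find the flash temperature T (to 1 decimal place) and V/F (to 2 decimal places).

Adiabatic flash: solve Rachford–Rice at each trial T, then check hF = ψ·hV(T) + (1−ψ)·hL(T).
  T = 318.3 K: K = (1.768, 0.190), RR gives ψ = 0.134, H_out = 4.812 kJ/mol
  T = 351.9 K: K = (2.509, 0.288), RR gives ψ = 0.507, H_out = 23.562 kJ/mol
  T = 335.1 K: K = (2.125, 0.236), RR gives ψ = 0.355, H_out = 15.553 kJ/mol
  T = 326.7 K: K = (1.943, 0.213), RR gives ψ = 0.258, H_out = 10.719 kJ/mol
  T = 322.5 K: K = (1.854, 0.201), RR gives ψ = 0.201, H_out = 7.938 kJ/mol
  T = 320.4 K: K = (1.811, 0.196), RR gives ψ = 0.168, H_out = 6.425 kJ/mol
Linear interpolation between T = 318.3 (H_out = 4.812) and T = 320.4 (H_out = 6.425) on hF = 6.048 gives T ≈ 319.9 K, at which ψ = 0.16.

T = 319.9 K, V/F = 0.16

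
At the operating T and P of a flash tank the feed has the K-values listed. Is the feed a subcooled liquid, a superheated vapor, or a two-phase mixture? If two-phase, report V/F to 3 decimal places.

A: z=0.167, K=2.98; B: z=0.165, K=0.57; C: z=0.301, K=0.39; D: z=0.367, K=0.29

subcooled liquid

ΣzᵢKᵢ = 0.816; Σzᵢ/Kᵢ = 2.383.
Since ΣzᵢKᵢ < 1 the mixture is below its bubble point — single liquid phase.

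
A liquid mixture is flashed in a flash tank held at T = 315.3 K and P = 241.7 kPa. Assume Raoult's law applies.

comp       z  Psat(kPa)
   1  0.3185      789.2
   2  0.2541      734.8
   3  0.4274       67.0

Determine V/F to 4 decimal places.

Raoult's law: Kᵢ = Pᵢˢᵃᵗ/P = Pᵢˢᵃᵗ/241.7.
  K_1 = 789.2/241.7 = 3.265205, K_2 = 734.8/241.7 = 3.040132, K_3 = 67.0/241.7 = 0.277203
Rachford–Rice: g(V/F) = Σ zᵢ(Kᵢ−1)/(1+V/F(Kᵢ−1)) = 0.
Feasibility: ΣzᵢKᵢ = 1.9309, Σzᵢ/Kᵢ = 1.7230 — both > 1, two phases present.
Iterate (Newton) starting at V/F = 0.67:
  V/F = 0.6700: g = -0.09343, g' = -1.2861 → V/F = 0.5974
  V/F = 0.5974: g = -0.00341, g' = -1.2015 → V/F = 0.5945
Converged at V/F = 0.5945.

V/F = 0.5945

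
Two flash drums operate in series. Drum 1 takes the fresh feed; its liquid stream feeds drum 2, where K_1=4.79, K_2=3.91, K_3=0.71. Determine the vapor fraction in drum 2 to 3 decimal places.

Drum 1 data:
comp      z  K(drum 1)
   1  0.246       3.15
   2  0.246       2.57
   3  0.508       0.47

Drum 1:
Material balance + equilibrium reduce to Σ zᵢ(Kᵢ−1)/(1+ψ₁(Kᵢ−1)) = 0.
g(0) = ΣzᵢKᵢ − 1 = 0.646 and g(1) = 1 − Σzᵢ/Kᵢ = -0.255, so a root lies in (0, 1).
Newton iteration, ψ₁⁰ = 0.5:
  ψ₁ = 0.500: g = 0.1049, g' = -0.719 → ψ₁ = 0.646
  ψ₁ = 0.646: g = 0.0037, g' = -0.679 → ψ₁ = 0.651
Converged at ψ₁ = 0.651.
Drum-1 compositions:
  1: x = 0.102, y = 0.323
  2: x = 0.122, y = 0.313
  3: x = 0.776, y = 0.365
Drum-2 feed = drum-1 liquid: z₂ = (0.1025, 0.1216, 0.7759).
Drum 2:
Material balance + equilibrium reduce to Σ zᵢ(Kᵢ−1)/(1+ψ₂(Kᵢ−1)) = 0.
g(0) = ΣzᵢKᵢ − 1 = 0.517 and g(1) = 1 − Σzᵢ/Kᵢ = -0.145, so a root lies in (0, 1).
Newton iteration, ψ₂⁰ = 0.33:
  ψ₂ = 0.330: g = 0.1042, g' = -0.638 → ψ₂ = 0.493
  ψ₂ = 0.493: g = 0.0181, g' = -0.441 → ψ₂ = 0.534
  ψ₂ = 0.534: g = 0.0007, g' = -0.410 → ψ₂ = 0.536
Converged at ψ₂ = 0.536.
  1: x = 0.034, y = 0.162
  2: x = 0.048, y = 0.186
  3: x = 0.919, y = 0.652

V/F (drum 2) = 0.536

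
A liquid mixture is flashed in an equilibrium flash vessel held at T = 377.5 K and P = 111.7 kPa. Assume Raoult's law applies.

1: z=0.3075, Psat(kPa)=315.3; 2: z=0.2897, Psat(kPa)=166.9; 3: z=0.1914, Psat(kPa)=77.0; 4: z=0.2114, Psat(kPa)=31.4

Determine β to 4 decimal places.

β = 0.6576

Raoult's law: Kᵢ = Pᵢˢᵃᵗ/P = Pᵢˢᵃᵗ/111.7.
  K_1 = 315.3/111.7 = 2.822739, K_2 = 166.9/111.7 = 1.494181, K_3 = 77.0/111.7 = 0.689346, K_4 = 31.4/111.7 = 0.281110
Iterate (Newton) starting at β = 0.4:
  β = 0.4000: g = 0.16248, g' = -0.6304 → β = 0.6578
  β = 0.6578: g = -0.00009, g' = -0.6739 → β = 0.6576
Converged at β = 0.6576.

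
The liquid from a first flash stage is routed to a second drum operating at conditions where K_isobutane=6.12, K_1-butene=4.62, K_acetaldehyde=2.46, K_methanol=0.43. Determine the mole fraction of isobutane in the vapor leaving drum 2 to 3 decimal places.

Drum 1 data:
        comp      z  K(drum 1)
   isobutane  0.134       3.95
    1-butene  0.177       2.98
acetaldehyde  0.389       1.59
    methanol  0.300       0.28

Drum 1:
Material balance + equilibrium reduce to Σ zᵢ(Kᵢ−1)/(1+ψ₁(Kᵢ−1)) = 0.
g(0) = ΣzᵢKᵢ − 1 = 0.759 and g(1) = 1 − Σzᵢ/Kᵢ = -0.409, so a root lies in (0, 1).
Newton–Raphson from ψ₁ = 0.43:
  ψ₁ = 0.430: g = 0.2338, g' = -0.841 → ψ₁ = 0.708
  ψ₁ = 0.708: g = -0.0046, g' = -0.957 → ψ₁ = 0.703
Converged at ψ₁ = 0.703.
Drum-1 compositions:
  isobutane: x = 0.044, y = 0.172
  1-butene: x = 0.074, y = 0.221
  acetaldehyde: x = 0.275, y = 0.437
  methanol: x = 0.607, y = 0.170
Drum-2 feed = drum-1 liquid: z₂ = (0.0436, 0.0740, 0.2750, 0.6074).
Drum 2:
Newton iteration, ψ₂⁰ = 0.5:
  ψ₂ = 0.500: g = -0.0942, g' = -0.795 → ψ₂ = 0.382
  ψ₂ = 0.382: g = 0.0034, g' = -0.866 → ψ₂ = 0.386
Converged at ψ₂ = 0.386.
  isobutane: x = 0.015, y = 0.090
  1-butene: x = 0.031, y = 0.143
  acetaldehyde: x = 0.176, y = 0.433
  methanol: x = 0.779, y = 0.335

y_isobutane (drum 2) = 0.090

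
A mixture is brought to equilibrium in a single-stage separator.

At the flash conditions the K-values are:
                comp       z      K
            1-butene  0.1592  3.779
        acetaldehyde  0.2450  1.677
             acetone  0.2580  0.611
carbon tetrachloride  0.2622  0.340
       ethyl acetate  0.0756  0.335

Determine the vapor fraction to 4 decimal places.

ψ = 0.2821

Let ψ = V/F and solve Σ zᵢ(Kᵢ−1)/(1+ψ(Kᵢ−1)) = 0.
Feasibility: ΣzᵢKᵢ = 1.2846, Σzᵢ/Kᵢ = 1.6073 — both > 1, two phases present.
Iterate (Newton) starting at ψ = 0.5:
  ψ = 0.5000: g = -0.14913, g' = -0.6676 → ψ = 0.2766
  ψ = 0.2766: g = 0.00405, g' = -0.7428 → ψ = 0.2821
Converged at ψ = 0.2821.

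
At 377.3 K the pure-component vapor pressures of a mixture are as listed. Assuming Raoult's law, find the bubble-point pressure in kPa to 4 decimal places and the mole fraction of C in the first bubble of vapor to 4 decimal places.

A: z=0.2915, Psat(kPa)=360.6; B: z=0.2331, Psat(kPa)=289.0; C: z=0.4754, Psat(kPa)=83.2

Pbub = 212.0341 kPa, y_C = 0.1865

At the bubble point ψ → 0, so ΣzᵢKᵢ = 1 with Kᵢ = Pᵢˢᵃᵗ/P ⇒ P = ΣzᵢPᵢˢᵃᵗ.
P = 0.2915·360.6 + 0.2331·289.0 + 0.4754·83.2 = 212.0341 kPa
yᵢ = zᵢPᵢˢᵃᵗ/P ⇒ y_C = 0.4754·83.2/212.0341 = 0.1865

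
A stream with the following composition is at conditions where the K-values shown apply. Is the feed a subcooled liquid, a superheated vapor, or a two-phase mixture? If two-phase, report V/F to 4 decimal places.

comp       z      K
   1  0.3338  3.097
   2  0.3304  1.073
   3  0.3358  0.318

ΣzᵢKᵢ = 1.4951; Σzᵢ/Kᵢ = 1.4717.
Both exceed 1, so a two-phase solution exists.
Let ψ = V/F and solve Σ zᵢ(Kᵢ−1)/(1+ψ(Kᵢ−1)) = 0.
Newton–Raphson from ψ = 0.5:
  ψ = 0.5000: g = 0.01745, g' = -0.7111 → ψ = 0.5245
Converged at ψ = 0.5245.

two-phase, V/F = 0.5245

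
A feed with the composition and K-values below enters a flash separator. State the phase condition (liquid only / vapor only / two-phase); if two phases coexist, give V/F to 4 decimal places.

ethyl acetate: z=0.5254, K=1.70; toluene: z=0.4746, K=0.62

ΣzᵢKᵢ = 1.1874; Σzᵢ/Kᵢ = 1.0745.
Both exceed 1, so a two-phase solution exists.
Rachford–Rice: g(ψ) = Σ zᵢ(Kᵢ−1)/(1+ψ(Kᵢ−1)) = 0.
Binary case is linear: z₁(K₁−1)(1+ψ(K₂−1)) + z₂(K₂−1)(1+ψ(K₁−1)) = 0
⇒ ψ = [z₁(K₁−1)+z₂(K₂−1)] / [−(K₁−1)(K₂−1)] = 0.18743/0.26600 = 0.7046

two-phase, V/F = 0.7046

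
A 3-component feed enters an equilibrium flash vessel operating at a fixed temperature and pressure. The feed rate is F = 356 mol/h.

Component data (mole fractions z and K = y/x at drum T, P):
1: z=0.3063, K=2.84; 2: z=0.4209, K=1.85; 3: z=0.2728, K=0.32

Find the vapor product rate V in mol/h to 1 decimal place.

Newton iteration, ψ⁰ = 0.5:
  ψ = 0.5000: g = 0.26353, g' = -0.7206 → ψ = 0.8657
  ψ = 0.8657: g = -0.02752, g' = -1.0007 → ψ = 0.8382
  ψ = 0.8382: g = -0.00077, g' = -0.9463 → ψ = 0.8374
Converged at ψ = 0.8374.
Then V = ψ·F = 0.8374·356 = 298.1 mol/h and L = F − V = 57.9 mol/h.

V = 298.1 mol/h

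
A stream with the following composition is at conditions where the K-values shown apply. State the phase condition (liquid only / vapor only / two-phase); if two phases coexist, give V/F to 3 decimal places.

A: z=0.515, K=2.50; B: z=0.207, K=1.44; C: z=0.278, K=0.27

two-phase, V/F = 0.733

ΣzᵢKᵢ = 1.661; Σzᵢ/Kᵢ = 1.379.
Both exceed 1, so a two-phase solution exists.
Material balance + equilibrium reduce to Σ zᵢ(Kᵢ−1)/(1+ψ(Kᵢ−1)) = 0.
Newton–Raphson from ψ = 0.4:
  ψ = 0.400: g = 0.2736, g' = -0.777 → ψ = 0.752
  ψ = 0.752: g = -0.0186, g' = -1.007 → ψ = 0.734
  ψ = 0.734: g = -0.0003, g' = -0.972 → ψ = 0.733
Converged at ψ = 0.733.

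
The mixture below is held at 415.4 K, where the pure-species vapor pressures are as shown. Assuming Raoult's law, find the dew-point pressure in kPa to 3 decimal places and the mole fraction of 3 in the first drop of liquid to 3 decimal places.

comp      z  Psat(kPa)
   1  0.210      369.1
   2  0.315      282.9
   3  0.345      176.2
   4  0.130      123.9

Pdew = 213.235 kPa, x_3 = 0.418

At the dew point ψ → 1, so Σzᵢ/Kᵢ = 1 with Kᵢ = Pᵢˢᵃᵗ/P ⇒ 1/P = Σzᵢ/Pᵢˢᵃᵗ.
1/P = 0.210/369.1 + 0.315/282.9 + 0.345/176.2 + 0.130/123.9 = 0.004690 ⇒ P = 213.235 kPa
xᵢ = zᵢP/Pᵢˢᵃᵗ ⇒ x_3 = 0.345·213.235/176.2 = 0.418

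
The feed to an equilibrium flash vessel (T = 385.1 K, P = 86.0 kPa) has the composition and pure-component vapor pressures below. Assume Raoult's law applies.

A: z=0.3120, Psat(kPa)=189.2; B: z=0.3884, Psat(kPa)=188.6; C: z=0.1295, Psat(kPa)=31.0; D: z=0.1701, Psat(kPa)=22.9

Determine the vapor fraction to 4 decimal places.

Raoult's law: Kᵢ = Pᵢˢᵃᵗ/P = Pᵢˢᵃᵗ/86.0.
  K_A = 189.2/86.0 = 2.200000, K_B = 188.6/86.0 = 2.193023, K_C = 31.0/86.0 = 0.360465, K_D = 22.9/86.0 = 0.266279
Let ψ = V/F and solve Σ zᵢ(Kᵢ−1)/(1+ψ(Kᵢ−1)) = 0.
Check two-phase: ΣzᵢKᵢ = 1.6301 > 1 and Σzᵢ/Kᵢ = 1.3170 > 1, so g(0) = 0.6301 > 0 and g(1) = -0.3170 < 0.
Newton iteration, ψ⁰ = 0.55:
  ψ = 0.5500: g = 0.16832, g' = -0.7480 → ψ = 0.7750
  ψ = 0.7750: g = -0.01880, g' = -0.9702 → ψ = 0.7556
  ψ = 0.7556: g = -0.00034, g' = -0.9361 → ψ = 0.7553
Converged at ψ = 0.7553.

ψ = 0.7553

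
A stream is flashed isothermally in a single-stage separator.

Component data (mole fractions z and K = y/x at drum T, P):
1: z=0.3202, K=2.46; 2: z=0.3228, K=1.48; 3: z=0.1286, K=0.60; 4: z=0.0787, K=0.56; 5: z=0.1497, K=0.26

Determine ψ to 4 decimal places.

ψ = 0.6934

Material balance + equilibrium reduce to Σ zᵢ(Kᵢ−1)/(1+ψ(Kᵢ−1)) = 0.
Feasibility: ΣzᵢKᵢ = 1.4256, Σzᵢ/Kᵢ = 1.2789 — both > 1, two phases present.
Iterate (Newton) starting at ψ = 0.58:
  ψ = 0.5800: g = 0.06679, g' = -0.5596 → ψ = 0.6994
  ψ = 0.6994: g = -0.00373, g' = -0.6324 → ψ = 0.6935
  ψ = 0.6935: g = -0.00002, g' = -0.6272 → ψ = 0.6934
Converged at ψ = 0.6934.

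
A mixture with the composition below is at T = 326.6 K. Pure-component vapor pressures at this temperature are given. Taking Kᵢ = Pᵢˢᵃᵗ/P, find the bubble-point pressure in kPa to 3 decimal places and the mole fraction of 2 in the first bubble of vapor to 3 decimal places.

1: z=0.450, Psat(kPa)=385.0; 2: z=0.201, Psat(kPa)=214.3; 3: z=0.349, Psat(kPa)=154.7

At the bubble point ψ → 0, so ΣzᵢKᵢ = 1 with Kᵢ = Pᵢˢᵃᵗ/P ⇒ P = ΣzᵢPᵢˢᵃᵗ.
P = 0.450·385.0 + 0.201·214.3 + 0.349·154.7 = 270.315 kPa
yᵢ = zᵢPᵢˢᵃᵗ/P ⇒ y_2 = 0.201·214.3/270.315 = 0.159

Pbub = 270.315 kPa, y_2 = 0.159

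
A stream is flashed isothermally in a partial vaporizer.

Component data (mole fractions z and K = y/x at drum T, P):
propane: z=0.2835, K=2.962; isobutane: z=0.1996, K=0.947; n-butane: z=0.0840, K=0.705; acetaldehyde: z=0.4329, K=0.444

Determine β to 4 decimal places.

Material balance + equilibrium reduce to Σ zᵢ(Kᵢ−1)/(1+β(Kᵢ−1)) = 0.
Check two-phase: ΣzᵢKᵢ = 1.2802 > 1 and Σzᵢ/Kᵢ = 1.4006 > 1, so g(0) = 0.2802 > 0 and g(1) = -0.4006 < 0.
Newton–Raphson from β = 0.5:
  β = 0.5000: g = -0.09252, g' = -0.5455 → β = 0.3304
  β = 0.3304: g = 0.00440, g' = -0.6121 → β = 0.3376
Converged at β = 0.3376.

β = 0.3376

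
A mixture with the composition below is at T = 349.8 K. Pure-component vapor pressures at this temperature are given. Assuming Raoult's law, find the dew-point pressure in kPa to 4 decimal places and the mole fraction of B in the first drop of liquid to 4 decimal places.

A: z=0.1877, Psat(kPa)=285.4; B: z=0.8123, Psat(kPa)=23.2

At the dew point ψ → 1, so Σzᵢ/Kᵢ = 1 with Kᵢ = Pᵢˢᵃᵗ/P ⇒ 1/P = Σzᵢ/Pᵢˢᵃᵗ.
1/P = 0.1877/285.4 + 0.8123/23.2 = 0.0356706 ⇒ P = 28.0343 kPa
xᵢ = zᵢP/Pᵢˢᵃᵗ ⇒ x_B = 0.8123·28.0343/23.2 = 0.9816

Pdew = 28.0343 kPa, x_B = 0.9816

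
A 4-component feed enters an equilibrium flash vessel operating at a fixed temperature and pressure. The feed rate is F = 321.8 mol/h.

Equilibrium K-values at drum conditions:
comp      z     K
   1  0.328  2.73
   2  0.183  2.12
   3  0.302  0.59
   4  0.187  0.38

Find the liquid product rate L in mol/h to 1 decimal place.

Material balance + equilibrium reduce to Σ zᵢ(Kᵢ−1)/(1+ψ(Kᵢ−1)) = 0.
g(0) = ΣzᵢKᵢ − 1 = 0.533 and g(1) = 1 − Σzᵢ/Kᵢ = -0.210, so a root lies in (0, 1).
Iterate (Newton) starting at ψ = 0.5:
  ψ = 0.500: g = 0.1119, g' = -0.608 → ψ = 0.684
  ψ = 0.684: g = 0.0025, g' = -0.594 → ψ = 0.688
Converged at ψ = 0.688.
Then V = ψ·F = 0.6883·321.8 = 221.5 mol/h and L = F − V = 100.3 mol/h.

L = 100.3 mol/h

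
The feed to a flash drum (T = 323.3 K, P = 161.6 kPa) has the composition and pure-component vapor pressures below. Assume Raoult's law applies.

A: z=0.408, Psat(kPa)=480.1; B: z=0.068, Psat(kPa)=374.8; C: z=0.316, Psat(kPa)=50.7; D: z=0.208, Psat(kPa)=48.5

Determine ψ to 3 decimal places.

Raoult's law: Kᵢ = Pᵢˢᵃᵗ/P = Pᵢˢᵃᵗ/161.6.
  K_A = 480.1/161.6 = 2.97092, K_B = 374.8/161.6 = 2.31931, K_C = 50.7/161.6 = 0.31374, K_D = 48.5/161.6 = 0.30012
Newton iteration, ψ⁰ = 0.68:
  ψ = 0.680: g = -0.2935, g' = -1.216 → ψ = 0.439
  ψ = 0.439: g = -0.0323, g' = -1.020 → ψ = 0.407
Converged at ψ = 0.407.

ψ = 0.407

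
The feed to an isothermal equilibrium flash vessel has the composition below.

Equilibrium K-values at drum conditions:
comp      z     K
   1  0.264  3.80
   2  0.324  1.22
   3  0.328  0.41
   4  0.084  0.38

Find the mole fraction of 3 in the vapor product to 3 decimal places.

Rachford–Rice: g(ψ) = Σ zᵢ(Kᵢ−1)/(1+ψ(Kᵢ−1)) = 0.
g(0) = ΣzᵢKᵢ − 1 = 0.565 and g(1) = 1 − Σzᵢ/Kᵢ = -0.356, so a root lies in (0, 1).
Newton–Raphson from ψ = 0.5:
  ψ = 0.500: g = 0.0222, g' = -0.670 → ψ = 0.533
Converged at ψ = 0.533.
Compositions from xᵢ = zᵢ/(1+ψ(Kᵢ−1)), yᵢ = Kᵢxᵢ:
  1: x = 0.106, y = 0.402
  2: x = 0.290, y = 0.354
  3: x = 0.479, y = 0.196
  4: x = 0.126, y = 0.048

y_3 = 0.196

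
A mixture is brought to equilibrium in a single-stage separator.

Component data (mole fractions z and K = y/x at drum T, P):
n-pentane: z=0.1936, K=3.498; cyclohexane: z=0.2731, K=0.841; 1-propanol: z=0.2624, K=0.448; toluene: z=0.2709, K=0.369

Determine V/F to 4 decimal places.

V/F = 0.1072

Material balance + equilibrium reduce to Σ zᵢ(Kᵢ−1)/(1+V/F(Kᵢ−1)) = 0.
Feasibility: ΣzᵢKᵢ = 1.1244, Σzᵢ/Kᵢ = 1.6999 — both > 1, two phases present.
Newton iteration, V/F⁰ = 0.5:
  V/F = 0.5000: g = -0.28193, g' = -0.6297 → V/F = 0.0523
  V/F = 0.0523: g = 0.05801, g' = -1.1521 → V/F = 0.1027
  V/F = 0.1027: g = 0.00444, g' = -0.9856 → V/F = 0.1072
Converged at V/F = 0.1072.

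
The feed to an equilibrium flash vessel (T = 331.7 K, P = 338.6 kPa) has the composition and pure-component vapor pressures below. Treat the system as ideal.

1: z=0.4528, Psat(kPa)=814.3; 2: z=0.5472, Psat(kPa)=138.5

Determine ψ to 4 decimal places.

Raoult's law: Kᵢ = Pᵢˢᵃᵗ/P = Pᵢˢᵃᵗ/338.6.
  K_1 = 814.3/338.6 = 2.404903, K_2 = 138.5/338.6 = 0.409037
Let ψ = V/F and solve Σ zᵢ(Kᵢ−1)/(1+ψ(Kᵢ−1)) = 0.
Check two-phase: ΣzᵢKᵢ = 1.3128 > 1 and Σzᵢ/Kᵢ = 1.5261 > 1, so g(0) = 0.3128 > 0 and g(1) = -0.5261 < 0.
Binary case is linear: z₁(K₁−1)(1+ψ(K₂−1)) + z₂(K₂−1)(1+ψ(K₁−1)) = 0
⇒ ψ = [z₁(K₁−1)+z₂(K₂−1)] / [−(K₁−1)(K₂−1)] = 0.31277/0.83025 = 0.3767

ψ = 0.3767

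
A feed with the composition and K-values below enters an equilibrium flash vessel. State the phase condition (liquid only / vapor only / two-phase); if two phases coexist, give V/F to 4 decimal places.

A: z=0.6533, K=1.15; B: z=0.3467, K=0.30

ΣzᵢKᵢ = 0.8553; Σzᵢ/Kᵢ = 1.7238.
Since ΣzᵢKᵢ < 1 the mixture is below its bubble point — single liquid phase.

liquid only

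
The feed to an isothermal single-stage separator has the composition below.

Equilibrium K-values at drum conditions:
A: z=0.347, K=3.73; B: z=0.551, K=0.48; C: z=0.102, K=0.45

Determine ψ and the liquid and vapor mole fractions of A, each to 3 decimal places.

Let ψ = V/F and solve Σ zᵢ(Kᵢ−1)/(1+ψ(Kᵢ−1)) = 0.
g(0) = ΣzᵢKᵢ − 1 = 0.605 and g(1) = 1 − Σzᵢ/Kᵢ = -0.468, so a root lies in (0, 1).
Iterate (Newton) starting at ψ = 0.34:
  ψ = 0.340: g = 0.0742, g' = -0.962 → ψ = 0.417
  ψ = 0.417: g = 0.0042, g' = -0.860 → ψ = 0.422
Converged at ψ = 0.422.
Compositions from xᵢ = zᵢ/(1+ψ(Kᵢ−1)), yᵢ = Kᵢxᵢ:
  A: x = 0.161, y = 0.601
  B: x = 0.706, y = 0.339
  C: x = 0.133, y = 0.060

ψ = 0.422, x_A = 0.161, y_A = 0.601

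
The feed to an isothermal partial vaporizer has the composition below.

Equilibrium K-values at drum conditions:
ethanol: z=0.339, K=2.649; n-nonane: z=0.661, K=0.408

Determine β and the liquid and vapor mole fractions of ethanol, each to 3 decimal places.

Rachford–Rice: g(β) = Σ zᵢ(Kᵢ−1)/(1+β(Kᵢ−1)) = 0.
Check two-phase: ΣzᵢKᵢ = 1.168 > 1 and Σzᵢ/Kᵢ = 1.748 > 1, so g(0) = 0.168 > 0 and g(1) = -0.748 < 0.
Binary case is linear: z₁(K₁−1)(1+β(K₂−1)) + z₂(K₂−1)(1+β(K₁−1)) = 0
⇒ β = [z₁(K₁−1)+z₂(K₂−1)] / [−(K₁−1)(K₂−1)] = 0.1677/0.9762 = 0.172
Compositions from xᵢ = zᵢ/(1+β(Kᵢ−1)), yᵢ = Kᵢxᵢ:
  ethanol: x = 0.264, y = 0.700
  n-nonane: x = 0.736, y = 0.300

β = 0.172, x_ethanol = 0.264, y_ethanol = 0.700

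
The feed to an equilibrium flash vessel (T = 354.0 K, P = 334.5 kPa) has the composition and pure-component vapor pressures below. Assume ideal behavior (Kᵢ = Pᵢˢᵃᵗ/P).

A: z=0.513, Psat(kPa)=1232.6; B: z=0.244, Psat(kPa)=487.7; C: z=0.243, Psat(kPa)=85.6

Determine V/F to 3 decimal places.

V/F = 0.856

Raoult's law: Kᵢ = Pᵢˢᵃᵗ/P = Pᵢˢᵃᵗ/334.5.
  K_A = 1232.6/334.5 = 3.68490, K_B = 487.7/334.5 = 1.45800, K_C = 85.6/334.5 = 0.25590
Rachford–Rice: g(V/F) = Σ zᵢ(Kᵢ−1)/(1+V/F(Kᵢ−1)) = 0.
g(0) = ΣzᵢKᵢ − 1 = 1.308 and g(1) = 1 − Σzᵢ/Kᵢ = -0.256, so a root lies in (0, 1).
Newton iteration, V/F⁰ = 0.5:
  V/F = 0.500: g = 0.3910, g' = -1.049 → V/F = 0.873
  V/F = 0.873: g = -0.0239, g' = -1.451 → V/F = 0.856
Converged at V/F = 0.856.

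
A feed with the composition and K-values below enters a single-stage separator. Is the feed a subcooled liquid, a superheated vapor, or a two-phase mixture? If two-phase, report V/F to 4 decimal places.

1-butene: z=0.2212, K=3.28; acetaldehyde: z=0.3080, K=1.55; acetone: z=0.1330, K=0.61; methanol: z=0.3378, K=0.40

ΣzᵢKᵢ = 1.4192; Σzᵢ/Kᵢ = 1.3287.
Both exceed 1, so a two-phase solution exists.
Rachford–Rice: g(ψ) = Σ zᵢ(Kᵢ−1)/(1+ψ(Kᵢ−1)) = 0.
Newton–Raphson from ψ = 0.5:
  ψ = 0.5000: g = 0.01456, g' = -0.5878 → ψ = 0.5248
Converged at ψ = 0.5248.

two-phase, V/F = 0.5248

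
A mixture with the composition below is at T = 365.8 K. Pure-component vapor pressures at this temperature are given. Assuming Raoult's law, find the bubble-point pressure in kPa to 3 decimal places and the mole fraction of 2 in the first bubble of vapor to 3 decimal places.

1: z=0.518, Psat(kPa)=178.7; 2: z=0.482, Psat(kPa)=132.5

Pbub = 156.432 kPa, y_2 = 0.408

At the bubble point ψ → 0, so ΣzᵢKᵢ = 1 with Kᵢ = Pᵢˢᵃᵗ/P ⇒ P = ΣzᵢPᵢˢᵃᵗ.
P = 0.518·178.7 + 0.482·132.5 = 156.432 kPa
yᵢ = zᵢPᵢˢᵃᵗ/P ⇒ y_2 = 0.482·132.5/156.432 = 0.408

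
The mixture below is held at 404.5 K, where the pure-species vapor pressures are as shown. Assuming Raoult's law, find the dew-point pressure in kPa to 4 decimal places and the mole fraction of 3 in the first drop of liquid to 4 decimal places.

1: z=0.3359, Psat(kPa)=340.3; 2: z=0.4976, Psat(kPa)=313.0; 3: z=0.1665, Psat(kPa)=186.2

At the dew point ψ → 1, so Σzᵢ/Kᵢ = 1 with Kᵢ = Pᵢˢᵃᵗ/P ⇒ 1/P = Σzᵢ/Pᵢˢᵃᵗ.
1/P = 0.3359/340.3 + 0.4976/313.0 + 0.1665/186.2 = 0.0034710 ⇒ P = 288.0976 kPa
xᵢ = zᵢP/Pᵢˢᵃᵗ ⇒ x_3 = 0.1665·288.0976/186.2 = 0.2576

Pdew = 288.0976 kPa, x_3 = 0.2576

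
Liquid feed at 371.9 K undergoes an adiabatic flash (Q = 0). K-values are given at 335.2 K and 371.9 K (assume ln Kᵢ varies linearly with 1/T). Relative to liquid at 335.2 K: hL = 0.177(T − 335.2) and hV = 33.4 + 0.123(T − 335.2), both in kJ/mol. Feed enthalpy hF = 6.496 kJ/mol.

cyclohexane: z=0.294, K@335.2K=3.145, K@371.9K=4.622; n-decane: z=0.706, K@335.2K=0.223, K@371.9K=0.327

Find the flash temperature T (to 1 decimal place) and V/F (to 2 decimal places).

Adiabatic flash: solve Rachford–Rice at each trial T, then check hF = ψ·hV(T) + (1−ψ)·hL(T).
  T = 335.2 K: K = (3.145, 0.223), RR gives ψ = 0.049, H_out = 1.645 kJ/mol
  T = 371.9 K: K = (4.622, 0.327), RR gives ψ = 0.242, H_out = 14.097 kJ/mol
  T = 353.5 K: K = (3.849, 0.273), RR gives ψ = 0.156, H_out = 8.307 kJ/mol
  T = 344.4 K: K = (3.490, 0.247), RR gives ψ = 0.107, H_out = 5.154 kJ/mol
  T = 348.9 K: K = (3.666, 0.260), RR gives ψ = 0.132, H_out = 6.745 kJ/mol
  T = 346.6 K: K = (3.576, 0.253), RR gives ψ = 0.120, H_out = 5.940 kJ/mol
Linear interpolation between T = 346.6 (H_out = 5.940) and T = 348.9 (H_out = 6.745) on hF = 6.496 gives T ≈ 348.2 K, at which ψ = 0.13.

T = 348.2 K, V/F = 0.13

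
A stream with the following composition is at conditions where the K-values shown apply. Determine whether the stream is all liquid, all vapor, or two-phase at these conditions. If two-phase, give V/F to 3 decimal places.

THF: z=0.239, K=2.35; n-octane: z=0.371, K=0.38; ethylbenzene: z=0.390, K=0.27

ΣzᵢKᵢ = 0.808; Σzᵢ/Kᵢ = 2.522.
Since ΣzᵢKᵢ < 1 the mixture is below its bubble point — single liquid phase.

all liquid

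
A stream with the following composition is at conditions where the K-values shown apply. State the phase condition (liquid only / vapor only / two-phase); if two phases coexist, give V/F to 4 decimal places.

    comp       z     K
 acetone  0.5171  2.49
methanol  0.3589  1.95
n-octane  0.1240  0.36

vapor only

ΣzᵢKᵢ = 2.0321; Σzᵢ/Kᵢ = 0.7362.
Since Σzᵢ/Kᵢ < 1 the mixture is above its dew point — single vapor phase.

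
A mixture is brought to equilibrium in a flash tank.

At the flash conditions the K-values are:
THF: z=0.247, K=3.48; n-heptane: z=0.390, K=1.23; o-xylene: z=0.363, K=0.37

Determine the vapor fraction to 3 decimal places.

ψ = 0.532

Material balance + equilibrium reduce to Σ zᵢ(Kᵢ−1)/(1+ψ(Kᵢ−1)) = 0.
g(0) = ΣzᵢKᵢ − 1 = 0.474 and g(1) = 1 − Σzᵢ/Kᵢ = -0.369, so a root lies in (0, 1).
Newton iteration, ψ⁰ = 0.5:
  ψ = 0.500: g = 0.0201, g' = -0.626 → ψ = 0.532
Converged at ψ = 0.532.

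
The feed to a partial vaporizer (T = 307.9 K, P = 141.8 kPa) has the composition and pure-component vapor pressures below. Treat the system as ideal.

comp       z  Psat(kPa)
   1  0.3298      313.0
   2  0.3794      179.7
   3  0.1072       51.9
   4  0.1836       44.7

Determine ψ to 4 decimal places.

ψ = 0.5911

Raoult's law: Kᵢ = Pᵢˢᵃᵗ/P = Pᵢˢᵃᵗ/141.8.
  K_1 = 313.0/141.8 = 2.207334, K_2 = 179.7/141.8 = 1.267278, K_3 = 51.9/141.8 = 0.366008, K_4 = 44.7/141.8 = 0.315233
Rachford–Rice: g(ψ) = Σ zᵢ(Kᵢ−1)/(1+ψ(Kᵢ−1)) = 0.
Feasibility: ΣzᵢKᵢ = 1.3059, Σzᵢ/Kᵢ = 1.3241 — both > 1, two phases present.
Newton iteration, ψ⁰ = 0.46:
  ψ = 0.4600: g = 0.06682, g' = -0.4896 → ψ = 0.5965
  ψ = 0.5965: g = -0.00290, g' = -0.5401 → ψ = 0.5911
Converged at ψ = 0.5911.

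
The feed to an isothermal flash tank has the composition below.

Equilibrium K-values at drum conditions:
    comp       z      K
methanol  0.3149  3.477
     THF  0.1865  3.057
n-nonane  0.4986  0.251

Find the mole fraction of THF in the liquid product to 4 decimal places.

x_THF = 0.0965

Rachford–Rice: g(ψ) = Σ zᵢ(Kᵢ−1)/(1+ψ(Kᵢ−1)) = 0.
Feasibility: ΣzᵢKᵢ = 1.7902, Σzᵢ/Kᵢ = 2.1380 — both > 1, two phases present.
Newton iteration, ψ⁰ = 0.5:
  ψ = 0.5000: g = -0.05947, g' = -1.2923 → ψ = 0.4540
  ψ = 0.4540: g = -0.00033, g' = -1.2813 → ψ = 0.4537
Converged at ψ = 0.4537.
Compositions from xᵢ = zᵢ/(1+ψ(Kᵢ−1)), yᵢ = Kᵢxᵢ:
  methanol: x = 0.1483, y = 0.5155
  THF: x = 0.0965, y = 0.2949
  n-nonane: x = 0.7553, y = 0.1896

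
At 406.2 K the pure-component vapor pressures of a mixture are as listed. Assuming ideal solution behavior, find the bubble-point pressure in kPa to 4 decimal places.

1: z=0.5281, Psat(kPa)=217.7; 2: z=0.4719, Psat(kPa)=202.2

Pbub = 210.3855 kPa

At the bubble point ψ → 0, so ΣzᵢKᵢ = 1 with Kᵢ = Pᵢˢᵃᵗ/P ⇒ P = ΣzᵢPᵢˢᵃᵗ.
P = 0.5281·217.7 + 0.4719·202.2 = 210.3855 kPa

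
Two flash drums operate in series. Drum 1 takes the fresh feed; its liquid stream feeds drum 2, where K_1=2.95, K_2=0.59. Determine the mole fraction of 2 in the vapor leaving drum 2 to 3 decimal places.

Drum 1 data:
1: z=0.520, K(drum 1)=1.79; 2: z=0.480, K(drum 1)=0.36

y_2 (drum 2) = 0.488

Drum 1:
Binary case is linear: z₁(K₁−1)(1+ψ₁(K₂−1)) + z₂(K₂−1)(1+ψ₁(K₁−1)) = 0
⇒ ψ₁ = [z₁(K₁−1)+z₂(K₂−1)] / [−(K₁−1)(K₂−1)] = 0.1036/0.5056 = 0.205
Drum-1 compositions:
  1: x = 0.448, y = 0.801
  2: x = 0.552, y = 0.199
Drum-2 feed = drum-1 liquid: z₂ = (0.4476, 0.5524).
Drum 2:
Iterate (Newton) starting at ψ₂ = 0.5:
  ψ₂ = 0.500: g = 0.1570, g' = -0.583 → ψ₂ = 0.769
  ψ₂ = 0.769: g = 0.0183, g' = -0.470 → ψ₂ = 0.808
Converged at ψ₂ = 0.808.
  1: x = 0.174, y = 0.512
  2: x = 0.826, y = 0.488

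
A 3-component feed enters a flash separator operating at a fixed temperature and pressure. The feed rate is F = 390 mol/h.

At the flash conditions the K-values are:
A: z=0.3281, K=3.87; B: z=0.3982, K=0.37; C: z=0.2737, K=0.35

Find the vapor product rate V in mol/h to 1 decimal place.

V = 109.2 mol/h

Material balance + equilibrium reduce to Σ zᵢ(Kᵢ−1)/(1+V/F(Kᵢ−1)) = 0.
Check two-phase: ΣzᵢKᵢ = 1.5129 > 1 and Σzᵢ/Kᵢ = 1.9430 > 1, so g(0) = 0.5129 > 0 and g(1) = -0.9430 < 0.
Newton–Raphson from V/F = 0.41:
  V/F = 0.4100: g = -0.14817, g' = -1.0726 → V/F = 0.2719
  V/F = 0.2719: g = 0.01014, g' = -1.2535 → V/F = 0.2800
Converged at V/F = 0.2800.
Then V = V/F·F = 0.2800·390 = 109.2 mol/h and L = F − V = 280.8 mol/h.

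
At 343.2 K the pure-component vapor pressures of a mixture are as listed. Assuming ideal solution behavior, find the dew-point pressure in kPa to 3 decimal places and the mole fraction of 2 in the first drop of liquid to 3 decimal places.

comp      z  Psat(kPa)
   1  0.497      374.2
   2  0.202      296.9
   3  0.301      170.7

Pdew = 265.121 kPa, x_2 = 0.180

At the dew point ψ → 1, so Σzᵢ/Kᵢ = 1 with Kᵢ = Pᵢˢᵃᵗ/P ⇒ 1/P = Σzᵢ/Pᵢˢᵃᵗ.
1/P = 0.497/374.2 + 0.202/296.9 + 0.301/170.7 = 0.003772 ⇒ P = 265.121 kPa
xᵢ = zᵢP/Pᵢˢᵃᵗ ⇒ x_2 = 0.202·265.121/296.9 = 0.180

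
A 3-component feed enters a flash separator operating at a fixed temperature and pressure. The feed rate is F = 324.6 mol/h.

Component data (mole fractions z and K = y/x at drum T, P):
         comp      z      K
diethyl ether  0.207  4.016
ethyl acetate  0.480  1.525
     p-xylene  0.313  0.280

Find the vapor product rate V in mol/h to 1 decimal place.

V = 201.5 mol/h

Iterate (Newton) starting at ψ = 0.65:
  ψ = 0.650: g = -0.0248, g' = -0.862 → ψ = 0.621
Converged at ψ = 0.621.
Then V = ψ·F = 0.6207·324.6 = 201.5 mol/h and L = F − V = 123.1 mol/h.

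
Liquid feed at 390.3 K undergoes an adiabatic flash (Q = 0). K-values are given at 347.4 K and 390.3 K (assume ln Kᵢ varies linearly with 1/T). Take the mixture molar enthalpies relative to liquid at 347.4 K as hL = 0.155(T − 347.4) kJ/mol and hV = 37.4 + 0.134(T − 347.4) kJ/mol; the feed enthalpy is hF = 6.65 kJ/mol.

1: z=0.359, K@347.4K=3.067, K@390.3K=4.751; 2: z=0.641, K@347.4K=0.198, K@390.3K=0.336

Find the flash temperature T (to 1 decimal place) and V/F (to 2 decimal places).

T = 351.2 K, V/F = 0.16

Adiabatic flash: solve Rachford–Rice at each trial T, then check hF = ψ·hV(T) + (1−ψ)·hL(T).
  T = 347.4 K: K = (3.067, 0.198), RR gives ψ = 0.138, H_out = 5.143 kJ/mol
  T = 390.3 K: K = (4.751, 0.336), RR gives ψ = 0.370, H_out = 20.146 kJ/mol
  T = 368.9 K: K = (3.868, 0.262), RR gives ψ = 0.263, H_out = 13.050 kJ/mol
  T = 358.1 K: K = (3.454, 0.229), RR gives ψ = 0.204, H_out = 9.251 kJ/mol
  T = 352.8 K: K = (3.260, 0.213), RR gives ψ = 0.173, H_out = 7.272 kJ/mol
  T = 350.1 K: K = (3.163, 0.205), RR gives ψ = 0.155, H_out = 6.224 kJ/mol
  T = 351.5 K: K = (3.213, 0.209), RR gives ψ = 0.164, H_out = 6.771 kJ/mol
Linear interpolation between T = 350.1 (H_out = 6.224) and T = 351.5 (H_out = 6.771) on hF = 6.65 gives T ≈ 351.2 K, at which ψ = 0.16.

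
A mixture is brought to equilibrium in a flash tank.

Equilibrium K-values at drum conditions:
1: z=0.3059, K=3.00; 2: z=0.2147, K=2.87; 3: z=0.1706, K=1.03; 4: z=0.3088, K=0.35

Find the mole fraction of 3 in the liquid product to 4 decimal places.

Material balance + equilibrium reduce to Σ zᵢ(Kᵢ−1)/(1+V/F(Kᵢ−1)) = 0.
Check two-phase: ΣzᵢKᵢ = 1.8177 > 1 and Σzᵢ/Kᵢ = 1.2247 > 1, so g(0) = 0.8177 > 0 and g(1) = -0.2247 < 0.
Iterate (Newton) starting at V/F = 0.68:
  V/F = 0.6800: g = 0.08128, g' = -0.7844 → V/F = 0.7836
  V/F = 0.7836: g = -0.00294, g' = -0.8513 → V/F = 0.7802
Converged at V/F = 0.7802.
Compositions from xᵢ = zᵢ/(1+V/F(Kᵢ−1)), yᵢ = Kᵢxᵢ:
  1: x = 0.1195, y = 0.3584
  2: x = 0.0873, y = 0.2506
  3: x = 0.1667, y = 0.1717
  4: x = 0.6265, y = 0.2193

x_3 = 0.1667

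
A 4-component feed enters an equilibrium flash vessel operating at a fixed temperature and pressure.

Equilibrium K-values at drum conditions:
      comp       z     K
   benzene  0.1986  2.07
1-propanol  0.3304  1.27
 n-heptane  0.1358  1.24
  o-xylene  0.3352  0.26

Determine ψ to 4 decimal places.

ψ = 0.1992

Rachford–Rice: g(ψ) = Σ zᵢ(Kᵢ−1)/(1+ψ(Kᵢ−1)) = 0.
g(0) = ΣzᵢKᵢ − 1 = 0.0863 and g(1) = 1 − Σzᵢ/Kᵢ = -0.7548, so a root lies in (0, 1).
Newton–Raphson from ψ = 0.3:
  ψ = 0.3000: g = -0.04504, g' = -0.4610 → ψ = 0.2023
  ψ = 0.2023: g = -0.00136, g' = -0.4363 → ψ = 0.1992
Converged at ψ = 0.1992.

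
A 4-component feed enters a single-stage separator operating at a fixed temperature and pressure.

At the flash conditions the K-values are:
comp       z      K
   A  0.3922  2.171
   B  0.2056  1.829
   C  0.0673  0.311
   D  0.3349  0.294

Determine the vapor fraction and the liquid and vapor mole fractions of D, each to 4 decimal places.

ψ = 0.4652, x_D = 0.4987, y_D = 0.1466

Let ψ = V/F and solve Σ zᵢ(Kᵢ−1)/(1+ψ(Kᵢ−1)) = 0.
g(0) = ΣzᵢKᵢ − 1 = 0.3469 and g(1) = 1 − Σzᵢ/Kᵢ = -0.6486, so a root lies in (0, 1).
Newton–Raphson from ψ = 0.6:
  ψ = 0.6000: g = -0.10568, g' = -0.8438 → ψ = 0.4748
  ψ = 0.4748: g = -0.00708, g' = -0.7431 → ψ = 0.4652
Converged at ψ = 0.4652.
Compositions from xᵢ = zᵢ/(1+ψ(Kᵢ−1)), yᵢ = Kᵢxᵢ:
  A: x = 0.2539, y = 0.5512
  B: x = 0.1484, y = 0.2714
  C: x = 0.0990, y = 0.0308
  D: x = 0.4987, y = 0.1466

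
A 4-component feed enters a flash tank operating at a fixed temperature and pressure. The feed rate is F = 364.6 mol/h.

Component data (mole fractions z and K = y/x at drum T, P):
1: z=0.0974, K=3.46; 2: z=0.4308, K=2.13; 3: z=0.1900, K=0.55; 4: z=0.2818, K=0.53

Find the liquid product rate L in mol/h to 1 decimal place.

L = 80.2 mol/h

Let ψ = V/F and solve Σ zᵢ(Kᵢ−1)/(1+ψ(Kᵢ−1)) = 0.
Check two-phase: ΣzᵢKᵢ = 1.5085 > 1 and Σzᵢ/Kᵢ = 1.1076 > 1, so g(0) = 0.5085 > 0 and g(1) = -0.1076 < 0.
Newton iteration, ψ⁰ = 0.5:
  ψ = 0.5000: g = 0.13505, g' = -0.5136 → ψ = 0.7630
  ψ = 0.7630: g = 0.00801, g' = -0.4704 → ψ = 0.7800
Converged at ψ = 0.7800.
Then V = ψ·F = 0.7800·364.6 = 284.4 mol/h and L = F − V = 80.2 mol/h.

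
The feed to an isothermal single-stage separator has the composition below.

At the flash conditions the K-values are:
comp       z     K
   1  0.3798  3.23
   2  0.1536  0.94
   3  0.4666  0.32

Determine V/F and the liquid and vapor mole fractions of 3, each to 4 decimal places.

Material balance + equilibrium reduce to Σ zᵢ(Kᵢ−1)/(1+V/F(Kᵢ−1)) = 0.
Feasibility: ΣzᵢKᵢ = 1.5205, Σzᵢ/Kᵢ = 1.7391 — both > 1, two phases present.
Iterate (Newton) starting at V/F = 0.5:
  V/F = 0.5000: g = -0.08979, g' = -0.9181 → V/F = 0.4022
  V/F = 0.4022: g = 0.00031, g' = -0.9343 → V/F = 0.4025
Converged at V/F = 0.4025.
Compositions from xᵢ = zᵢ/(1+V/F(Kᵢ−1)), yᵢ = Kᵢxᵢ:
  1: x = 0.2001, y = 0.6465
  2: x = 0.1574, y = 0.1480
  3: x = 0.6425, y = 0.2056

V/F = 0.4025, x_3 = 0.6425, y_3 = 0.2056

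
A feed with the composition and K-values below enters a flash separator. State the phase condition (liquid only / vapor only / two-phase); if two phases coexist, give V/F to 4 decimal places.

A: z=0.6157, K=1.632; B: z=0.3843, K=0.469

two-phase, V/F = 0.5514

ΣzᵢKᵢ = 1.1851; Σzᵢ/Kᵢ = 1.1967.
Both exceed 1, so a two-phase solution exists.
Binary case is linear: z₁(K₁−1)(1+ψ(K₂−1)) + z₂(K₂−1)(1+ψ(K₁−1)) = 0
⇒ ψ = [z₁(K₁−1)+z₂(K₂−1)] / [−(K₁−1)(K₂−1)] = 0.18506/0.33559 = 0.5514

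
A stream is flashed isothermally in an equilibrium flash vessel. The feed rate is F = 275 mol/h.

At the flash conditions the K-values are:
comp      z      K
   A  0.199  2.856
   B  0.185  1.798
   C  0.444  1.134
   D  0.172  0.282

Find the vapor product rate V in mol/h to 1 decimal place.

V = 221.0 mol/h

Rachford–Rice: g(V/F) = Σ zᵢ(Kᵢ−1)/(1+V/F(Kᵢ−1)) = 0.
g(0) = ΣzᵢKᵢ − 1 = 0.453 and g(1) = 1 − Σzᵢ/Kᵢ = -0.174, so a root lies in (0, 1).
Newton iteration, V/F⁰ = 0.52:
  V/F = 0.520: g = 0.1508, g' = -0.469 → V/F = 0.842
  V/F = 0.842: g = -0.0261, g' = -0.719 → V/F = 0.805
  V/F = 0.805: g = -0.0011, g' = -0.659 → V/F = 0.804
Converged at V/F = 0.804.
Then V = V/F·F = 0.8035·275 = 221.0 mol/h and L = F − V = 54.0 mol/h.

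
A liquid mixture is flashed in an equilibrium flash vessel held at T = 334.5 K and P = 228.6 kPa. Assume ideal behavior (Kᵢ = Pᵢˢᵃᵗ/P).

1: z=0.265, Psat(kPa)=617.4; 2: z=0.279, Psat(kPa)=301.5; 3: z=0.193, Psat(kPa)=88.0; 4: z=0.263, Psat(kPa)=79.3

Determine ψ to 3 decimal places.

Raoult's law: Kᵢ = Pᵢˢᵃᵗ/P = Pᵢˢᵃᵗ/228.6.
  K_1 = 617.4/228.6 = 2.70079, K_2 = 301.5/228.6 = 1.31890, K_3 = 88.0/228.6 = 0.38495, K_4 = 79.3/228.6 = 0.34689
Newton–Raphson from ψ = 0.64:
  ψ = 0.640: g = -0.2012, g' = -0.725 → ψ = 0.363
  ψ = 0.363: g = -0.0193, g' = -0.630 → ψ = 0.332
Converged at ψ = 0.332.

ψ = 0.332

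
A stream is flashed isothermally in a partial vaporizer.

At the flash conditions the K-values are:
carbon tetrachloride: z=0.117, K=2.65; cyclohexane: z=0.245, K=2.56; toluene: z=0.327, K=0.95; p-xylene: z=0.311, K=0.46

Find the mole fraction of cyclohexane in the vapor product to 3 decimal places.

y_cyclohexane = 0.307

Newton iteration, ψ⁰ = 0.5:
  ψ = 0.500: g = 0.0737, g' = -0.455 → ψ = 0.662
  ψ = 0.662: g = 0.0020, g' = -0.438 → ψ = 0.667
Converged at ψ = 0.667.
Compositions from xᵢ = zᵢ/(1+ψ(Kᵢ−1)), yᵢ = Kᵢxᵢ:
  carbon tetrachloride: x = 0.056, y = 0.148
  cyclohexane: x = 0.120, y = 0.307
  toluene: x = 0.338, y = 0.321
  p-xylene: x = 0.486, y = 0.224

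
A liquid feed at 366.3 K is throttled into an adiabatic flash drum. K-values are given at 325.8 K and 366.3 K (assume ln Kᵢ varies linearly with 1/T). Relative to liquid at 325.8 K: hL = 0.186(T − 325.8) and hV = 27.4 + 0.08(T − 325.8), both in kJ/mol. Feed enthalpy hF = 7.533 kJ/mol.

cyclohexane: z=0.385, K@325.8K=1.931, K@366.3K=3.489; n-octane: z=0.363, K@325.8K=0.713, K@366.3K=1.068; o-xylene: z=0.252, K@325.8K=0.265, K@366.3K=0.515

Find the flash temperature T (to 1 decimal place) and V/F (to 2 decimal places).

Adiabatic flash: solve Rachford–Rice at each trial T, then check hF = ψ·hV(T) + (1−ψ)·hL(T).
  T = 325.8 K: K = (1.931, 0.713, 0.265), RR gives ψ = 0.145, H_out = 3.960 kJ/mol
  T = 366.3 K: K = (3.489, 1.068, 0.515), RR gives ψ = 1.000, H_out = 30.640 kJ/mol
  T = 346.1 K: K = (2.643, 0.883, 0.377), RR gives ψ = 0.643, H_out = 20.007 kJ/mol
  T = 336.0 K: K = (2.272, 0.797, 0.318), RR gives ψ = 0.415, H_out = 12.827 kJ/mol
  T = 330.9 K: K = (2.097, 0.754, 0.291), RR gives ψ = 0.289, H_out = 8.703 kJ/mol
  T = 328.4 K: K = (2.015, 0.734, 0.278), RR gives ψ = 0.221, H_out = 6.474 kJ/mol
  T = 329.6 K: K = (2.054, 0.744, 0.284), RR gives ψ = 0.254, H_out = 7.564 kJ/mol
Linear interpolation between T = 328.4 (H_out = 6.474) and T = 329.6 (H_out = 7.564) on hF = 7.533 gives T ≈ 329.6 K, at which ψ = 0.25.

T = 329.6 K, V/F = 0.25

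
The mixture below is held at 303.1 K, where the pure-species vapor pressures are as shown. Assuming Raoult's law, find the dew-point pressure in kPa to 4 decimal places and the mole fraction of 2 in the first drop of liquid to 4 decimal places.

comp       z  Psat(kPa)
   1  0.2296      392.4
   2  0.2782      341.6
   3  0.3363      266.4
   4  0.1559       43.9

Pdew = 160.9487 kPa, x_2 = 0.1311

At the dew point ψ → 1, so Σzᵢ/Kᵢ = 1 with Kᵢ = Pᵢˢᵃᵗ/P ⇒ 1/P = Σzᵢ/Pᵢˢᵃᵗ.
1/P = 0.2296/392.4 + 0.2782/341.6 + 0.3363/266.4 + 0.1559/43.9 = 0.0062132 ⇒ P = 160.9487 kPa
xᵢ = zᵢP/Pᵢˢᵃᵗ ⇒ x_2 = 0.2782·160.9487/341.6 = 0.1311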